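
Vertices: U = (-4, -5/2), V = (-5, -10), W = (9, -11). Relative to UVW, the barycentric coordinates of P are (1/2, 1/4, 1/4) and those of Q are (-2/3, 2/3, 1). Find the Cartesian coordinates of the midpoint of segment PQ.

Barycentric coordinates of the midpoint are the average: (-1/12, 11/24, 5/8).
Converting: (-1/12)·U + (11/24)·V + (5/8)·W = (11/3, -45/4).

(11/3, -45/4)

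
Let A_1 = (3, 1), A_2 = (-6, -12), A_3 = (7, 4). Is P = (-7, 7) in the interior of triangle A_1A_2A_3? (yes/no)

no

Barycentric coordinates of P: (263/25, -54/25, -184/25).
The three coordinates are positive, negative, negative; a point is interior exactly when all three are positive.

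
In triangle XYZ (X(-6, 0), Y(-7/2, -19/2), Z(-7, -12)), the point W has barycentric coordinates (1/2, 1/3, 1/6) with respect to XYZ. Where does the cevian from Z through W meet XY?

Line ZW meets XY where the Z-coordinate vanishes; zeroing W's Z-weight and renormalizing leaves X, Y-weights 1/2 : 1/3 → (3/5, 2/5).
So V = (3/5)·X + (2/5)·Y = (-5, -19/5).

(-5, -19/5)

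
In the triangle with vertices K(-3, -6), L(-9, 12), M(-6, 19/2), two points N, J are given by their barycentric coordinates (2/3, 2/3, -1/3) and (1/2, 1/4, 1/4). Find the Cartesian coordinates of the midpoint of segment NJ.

(-45/8, 77/48)

Barycentric coordinates of the midpoint are the average: (7/12, 11/24, -1/24).
Converting: (7/12)·K + (11/24)·L + (-1/24)·M = (-45/8, 77/48).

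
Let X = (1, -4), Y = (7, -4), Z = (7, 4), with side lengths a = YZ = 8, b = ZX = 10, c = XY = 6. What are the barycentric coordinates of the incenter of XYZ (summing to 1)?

(1/3, 5/12, 1/4)

The incenter has barycentric coordinates proportional to the opposite side lengths: (8 : 10 : 6).
Normalizing by 8+10+6 = 24 gives (1/3, 5/12, 1/4).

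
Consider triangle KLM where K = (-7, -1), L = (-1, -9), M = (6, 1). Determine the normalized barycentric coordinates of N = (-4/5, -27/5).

(1/5, 3/5, 1/5)

Signed area of the reference triangle: [KLM] = ½·((-7)·(-9−1) + (-1)·(1−(-1)) + 6·(-1−(-9))) = ½·(70 − 2 + 48) = 58.
[NLM] = ½·((-4/5)·(-9−1) + (-1)·(1−(-27/5)) + 6·(-27/5−(-9))) = ½·(8 − 32/5 + 108/5) = 58/5, so the K-coordinate is (58/5)/58 = 1/5.
[KNM] = ½·((-7)·(-27/5−1) + (-4/5)·(1−(-1)) + 6·(-1−(-27/5))) = ½·(224/5 − 8/5 + 132/5) = 174/5, so the L-coordinate is 3/5.
[KLN] = ½·((-7)·(-9−(-27/5)) + (-1)·(-27/5−(-1)) + (-4/5)·(-1−(-9))) = ½·(126/5 + 22/5 − 32/5) = 58/5, so the M-coordinate is 1/5.
Check: 1/5 + 3/5 + 1/5 = 1.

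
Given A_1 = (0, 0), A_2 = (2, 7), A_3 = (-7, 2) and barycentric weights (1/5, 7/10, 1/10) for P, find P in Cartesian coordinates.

P = (1/5)·A_1 + (7/10)·A_2 + (1/10)·A_3.
x-coordinate: (1/5)·0 + (7/10)·2 + (1/10)·(-7) = 7/10.
y-coordinate: (1/5)·0 + (7/10)·7 + (1/10)·2 = 51/10.

(7/10, 51/10)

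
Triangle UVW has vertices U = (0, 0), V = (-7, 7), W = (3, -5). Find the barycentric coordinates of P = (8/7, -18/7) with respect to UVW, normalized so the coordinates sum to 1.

Signed area of the reference triangle: [UVW] = ½·(0·(7−(-5)) + (-7)·(-5−0) + 3·(0−7)) = ½·(0 + 35 − 21) = 7.
[PVW] = ½·((8/7)·(7−(-5)) + (-7)·(-5−(-18/7)) + 3·(-18/7−7)) = ½·(96/7 + 17 − 201/7) = 1, so the U-coordinate is 1/7 = 1/7.
[UPW] = ½·(0·(-18/7−(-5)) + (8/7)·(-5−0) + 3·(0−(-18/7))) = ½·(0 − 40/7 + 54/7) = 1, so the V-coordinate is 1/7.
[UVP] = ½·(0·(7−(-18/7)) + (-7)·(-18/7−0) + (8/7)·(0−7)) = ½·(0 + 18 − 8) = 5, so the W-coordinate is 5/7.

(1/7, 1/7, 5/7)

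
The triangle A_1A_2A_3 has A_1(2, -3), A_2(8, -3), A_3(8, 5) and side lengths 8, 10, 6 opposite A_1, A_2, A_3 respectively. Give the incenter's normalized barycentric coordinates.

The incenter has barycentric coordinates proportional to the opposite side lengths: (8 : 10 : 6).
Normalizing by 8+10+6 = 24 gives (1/3, 5/12, 1/4).

(1/3, 5/12, 1/4)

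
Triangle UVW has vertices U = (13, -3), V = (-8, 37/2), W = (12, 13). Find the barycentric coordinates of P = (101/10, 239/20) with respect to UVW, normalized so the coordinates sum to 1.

(1/10, 1/10, 4/5)

Signed area of the reference triangle: [UVW] = ½·(13·(37/2−13) + (-8)·(13−(-3)) + 12·(-3−(37/2))) = ½·(143/2 − 128 − 258) = -629/4.
[PVW] = ½·((101/10)·(37/2−13) + (-8)·(13−(239/20)) + 12·(239/20−(37/2))) = ½·(1111/20 − 42/5 − 393/5) = -629/40, so the U-coordinate is (-629/40)/(-629/4) = 1/10.
[UPW] = ½·(13·(239/20−13) + (101/10)·(13−(-3)) + 12·(-3−(239/20))) = ½·(-273/20 + 808/5 − 897/5) = -629/40, so the V-coordinate is 1/10.
[UVP] = ½·(13·(37/2−(239/20)) + (-8)·(239/20−(-3)) + (101/10)·(-3−(37/2))) = ½·(1703/20 − 598/5 − 4343/20) = -629/5, so the W-coordinate is 4/5.
Check: 1/10 + 1/10 + 4/5 = 1.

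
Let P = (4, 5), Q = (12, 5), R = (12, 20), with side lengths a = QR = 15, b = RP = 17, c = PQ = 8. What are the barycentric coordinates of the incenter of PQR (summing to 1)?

(3/8, 17/40, 1/5)

The incenter has barycentric coordinates proportional to the opposite side lengths: (15 : 17 : 8).
Normalizing by 15+17+8 = 40 gives (3/8, 17/40, 1/5).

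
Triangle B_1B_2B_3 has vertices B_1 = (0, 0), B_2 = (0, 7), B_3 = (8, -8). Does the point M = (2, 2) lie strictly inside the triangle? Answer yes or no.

Barycentric coordinates of M: (5/28, 4/7, 1/4).
The three coordinates are positive, positive, positive; a point is interior exactly when all three are positive.

yes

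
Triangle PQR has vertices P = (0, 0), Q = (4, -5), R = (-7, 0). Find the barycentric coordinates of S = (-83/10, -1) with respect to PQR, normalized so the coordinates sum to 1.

Signed area of the reference triangle: [PQR] = ½·(0·(-5−0) + 4·(0−0) + (-7)·(0−(-5))) = ½·(0 + 0 − 35) = -35/2.
[SQR] = ½·((-83/10)·(-5−0) + 4·(0−(-1)) + (-7)·(-1−(-5))) = ½·(83/2 + 4 − 28) = 35/4, so the P-coordinate is (35/4)/(-35/2) = -1/2.
[PSR] = ½·(0·(-1−0) + (-83/10)·(0−0) + (-7)·(0−(-1))) = ½·(0 + 0 − 7) = -7/2, so the Q-coordinate is 1/5.
[PQS] = ½·(0·(-5−(-1)) + 4·(-1−0) + (-83/10)·(0−(-5))) = ½·(0 − 4 − 83/2) = -91/4, so the R-coordinate is 13/10.
Check: -1/2 + 1/5 + 13/10 = 1.

(-1/2, 1/5, 13/10)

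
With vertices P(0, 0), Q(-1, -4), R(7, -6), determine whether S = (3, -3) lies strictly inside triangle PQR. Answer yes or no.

Barycentric coordinates of S: (8/17, 3/34, 15/34).
The three coordinates are positive, positive, positive; a point is interior exactly when all three are positive.

yes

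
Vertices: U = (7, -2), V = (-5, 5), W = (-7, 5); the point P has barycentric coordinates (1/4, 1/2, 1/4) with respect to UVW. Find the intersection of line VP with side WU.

(0, 3/2)

Line VP meets WU where the V-coordinate vanishes; zeroing P's V-weight and renormalizing leaves W, U-weights 1/4 : 1/4 → (1/2, 1/2).
So Q = (1/2)·W + (1/2)·U = (0, 3/2).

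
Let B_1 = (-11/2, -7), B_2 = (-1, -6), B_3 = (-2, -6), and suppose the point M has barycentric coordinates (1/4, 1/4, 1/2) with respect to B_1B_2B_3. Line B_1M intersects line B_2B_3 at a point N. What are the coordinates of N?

Line B_1M meets B_2B_3 where the B_1-coordinate vanishes; zeroing M's B_1-weight and renormalizing leaves B_2, B_3-weights 1/4 : 1/2 → (1/3, 2/3).
So N = (1/3)·B_2 + (2/3)·B_3 = (-5/3, -6).

(-5/3, -6)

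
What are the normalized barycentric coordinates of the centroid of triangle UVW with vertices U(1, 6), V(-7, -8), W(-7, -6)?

The centroid is the average of the vertices, so each weight is 1/3.

(1/3, 1/3, 1/3)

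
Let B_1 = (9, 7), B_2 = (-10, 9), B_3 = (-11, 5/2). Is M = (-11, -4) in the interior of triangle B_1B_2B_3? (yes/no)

no

Barycentric coordinates of M: (13/251, -260/251, 498/251).
The three coordinates are positive, negative, positive; a point is interior exactly when all three are positive.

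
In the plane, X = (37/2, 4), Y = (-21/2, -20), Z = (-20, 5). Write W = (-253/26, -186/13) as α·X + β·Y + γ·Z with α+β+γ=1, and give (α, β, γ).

Signed area of the reference triangle: [XYZ] = ½·((37/2)·(-20−5) + (-21/2)·(5−4) + (-20)·(4−(-20))) = ½·(-925/2 − 21/2 − 480) = -953/2.
[WYZ] = ½·((-253/26)·(-20−5) + (-21/2)·(5−(-186/13)) + (-20)·(-186/13−(-20))) = ½·(6325/26 − 5271/26 − 1480/13) = -953/26, so the X-coordinate is (-953/26)/(-953/2) = 1/13.
[XWZ] = ½·((37/2)·(-186/13−5) + (-253/26)·(5−4) + (-20)·(4−(-186/13))) = ½·(-9287/26 − 253/26 − 4760/13) = -4765/13, so the Y-coordinate is 10/13.
[XYW] = ½·((37/2)·(-20−(-186/13)) + (-21/2)·(-186/13−4) + (-253/26)·(4−(-20))) = ½·(-1369/13 + 2499/13 − 3036/13) = -953/13, so the Z-coordinate is 2/13.

(1/13, 10/13, 2/13)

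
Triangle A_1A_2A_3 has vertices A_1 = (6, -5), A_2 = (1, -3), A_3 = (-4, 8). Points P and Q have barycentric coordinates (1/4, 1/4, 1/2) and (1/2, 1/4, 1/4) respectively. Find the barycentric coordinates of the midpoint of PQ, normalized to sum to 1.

(3/8, 1/4, 3/8)

Since both coordinate triples sum to 1, the midpoint's barycentrics are the componentwise average.
(1/4+1/2)/2 = 3/8; similarly 1/4 and 3/8.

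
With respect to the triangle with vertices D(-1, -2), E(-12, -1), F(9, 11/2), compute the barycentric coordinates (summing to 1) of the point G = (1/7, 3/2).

(2/7, 2/7, 3/7)

Signed area of the reference triangle: [DEF] = ½·((-1)·(-1−(11/2)) + (-12)·(11/2−(-2)) + 9·(-2−(-1))) = ½·(13/2 − 90 − 9) = -185/4.
[GEF] = ½·((1/7)·(-1−(11/2)) + (-12)·(11/2−(3/2)) + 9·(3/2−(-1))) = ½·(-13/14 − 48 + 45/2) = -185/14, so the D-coordinate is (-185/14)/(-185/4) = 2/7.
[DGF] = ½·((-1)·(3/2−(11/2)) + (1/7)·(11/2−(-2)) + 9·(-2−(3/2))) = ½·(4 + 15/14 − 63/2) = -185/14, so the E-coordinate is 2/7.
[DEG] = ½·((-1)·(-1−(3/2)) + (-12)·(3/2−(-2)) + (1/7)·(-2−(-1))) = ½·(5/2 − 42 − 1/7) = -555/28, so the F-coordinate is 3/7.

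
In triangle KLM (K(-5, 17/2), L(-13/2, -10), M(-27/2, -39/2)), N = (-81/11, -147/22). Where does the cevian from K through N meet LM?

(-33/4, -99/8)

Barycentric coordinates of N with respect to KLM: (3/11, 6/11, 2/11).
On side LM the K-coordinate is zero; dropping N's K-weight 3/11 and renormalizing the remaining 6/11 : 2/11 gives weights 3/4, 1/4 on L, M.
J = (3/4)·(-13/2, -10) + (1/4)·(-27/2, -39/2) = (-33/4, -99/8).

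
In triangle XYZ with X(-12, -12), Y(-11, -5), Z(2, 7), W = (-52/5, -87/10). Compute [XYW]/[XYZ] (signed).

[XYZ] = ½·((-12)·(-5−7) + (-11)·(7−(-12)) + 2·(-12−(-5))) = ½·(144 − 209 − 14) = -79/2.
[XYW] = ½·((-12)·(-5−(-87/10)) + (-11)·(-87/10−(-12)) + (-52/5)·(-12−(-5))) = ½·(-222/5 − 363/10 + 364/5) = -79/20, so the ratio is (-79/20)/(-79/2) = 1/10.

1/10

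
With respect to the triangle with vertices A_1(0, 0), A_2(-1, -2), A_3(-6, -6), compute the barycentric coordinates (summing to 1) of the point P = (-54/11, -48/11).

(7/11, -6/11, 10/11)

Signed area of the reference triangle: [A_1A_2A_3] = ½·(0·(-2−(-6)) + (-1)·(-6−0) + (-6)·(0−(-2))) = ½·(0 + 6 − 12) = -3.
[PA_2A_3] = ½·((-54/11)·(-2−(-6)) + (-1)·(-6−(-48/11)) + (-6)·(-48/11−(-2))) = ½·(-216/11 + 18/11 + 156/11) = -21/11, so the A_1-coordinate is (-21/11)/(-3) = 7/11.
[A_1PA_3] = ½·(0·(-48/11−(-6)) + (-54/11)·(-6−0) + (-6)·(0−(-48/11))) = ½·(0 + 324/11 − 288/11) = 18/11, so the A_2-coordinate is -6/11.
[A_1A_2P] = ½·(0·(-2−(-48/11)) + (-1)·(-48/11−0) + (-54/11)·(0−(-2))) = ½·(0 + 48/11 − 108/11) = -30/11, so the A_3-coordinate is 10/11.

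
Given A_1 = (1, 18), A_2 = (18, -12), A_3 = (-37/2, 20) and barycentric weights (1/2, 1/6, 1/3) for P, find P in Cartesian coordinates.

(-8/3, 41/3)

P = (1/2)·A_1 + (1/6)·A_2 + (1/3)·A_3.
x-coordinate: (1/2)·1 + (1/6)·18 + (1/3)·(-37/2) = -8/3.
y-coordinate: (1/2)·18 + (1/6)·(-12) + (1/3)·20 = 41/3.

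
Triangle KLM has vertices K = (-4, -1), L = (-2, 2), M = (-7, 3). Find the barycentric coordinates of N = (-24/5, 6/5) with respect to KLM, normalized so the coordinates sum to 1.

Signed area of the reference triangle: [KLM] = ½·((-4)·(2−3) + (-2)·(3−(-1)) + (-7)·(-1−2)) = ½·(4 − 8 + 21) = 17/2.
[NLM] = ½·((-24/5)·(2−3) + (-2)·(3−(6/5)) + (-7)·(6/5−2)) = ½·(24/5 − 18/5 + 28/5) = 17/5, so the K-coordinate is (17/5)/(17/2) = 2/5.
[KNM] = ½·((-4)·(6/5−3) + (-24/5)·(3−(-1)) + (-7)·(-1−(6/5))) = ½·(36/5 − 96/5 + 77/5) = 17/10, so the L-coordinate is 1/5.
[KLN] = ½·((-4)·(2−(6/5)) + (-2)·(6/5−(-1)) + (-24/5)·(-1−2)) = ½·(-16/5 − 22/5 + 72/5) = 17/5, so the M-coordinate is 2/5.

(2/5, 1/5, 2/5)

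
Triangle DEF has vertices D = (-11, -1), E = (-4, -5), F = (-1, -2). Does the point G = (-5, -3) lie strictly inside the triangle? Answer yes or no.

Barycentric coordinates of G: (3/11, 14/33, 10/33).
The three coordinates are positive, positive, positive; a point is interior exactly when all three are positive.

yes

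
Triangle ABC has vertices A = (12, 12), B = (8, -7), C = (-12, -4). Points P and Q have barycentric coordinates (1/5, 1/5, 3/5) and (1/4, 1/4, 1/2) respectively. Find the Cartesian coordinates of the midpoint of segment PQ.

Barycentric coordinates of the midpoint are the average: (9/40, 9/40, 11/20).
Converting: (9/40)·A + (9/40)·B + (11/20)·C = (-21/10, -43/40).

(-21/10, -43/40)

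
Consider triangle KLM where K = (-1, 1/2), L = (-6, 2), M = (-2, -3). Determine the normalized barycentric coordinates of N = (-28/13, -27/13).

Signed area of the reference triangle: [KLM] = ½·((-1)·(2−(-3)) + (-6)·(-3−(1/2)) + (-2)·(1/2−2)) = ½·(-5 + 21 + 3) = 19/2.
[NLM] = ½·((-28/13)·(2−(-3)) + (-6)·(-3−(-27/13)) + (-2)·(-27/13−2)) = ½·(-140/13 + 72/13 + 106/13) = 19/13, so the K-coordinate is (19/13)/(19/2) = 2/13.
[KNM] = ½·((-1)·(-27/13−(-3)) + (-28/13)·(-3−(1/2)) + (-2)·(1/2−(-27/13))) = ½·(-12/13 + 98/13 − 67/13) = 19/26, so the L-coordinate is 1/13.
[KLN] = ½·((-1)·(2−(-27/13)) + (-6)·(-27/13−(1/2)) + (-28/13)·(1/2−2)) = ½·(-53/13 + 201/13 + 42/13) = 95/13, so the M-coordinate is 10/13.

(2/13, 1/13, 10/13)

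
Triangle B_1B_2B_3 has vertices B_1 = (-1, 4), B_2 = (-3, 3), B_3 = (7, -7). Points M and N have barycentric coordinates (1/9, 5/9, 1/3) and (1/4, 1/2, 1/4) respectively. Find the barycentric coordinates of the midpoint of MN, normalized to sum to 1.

Since both coordinate triples sum to 1, the midpoint's barycentrics are the componentwise average.
(1/9+1/4)/2 = 13/72; similarly 19/36 and 7/24.

(13/72, 19/36, 7/24)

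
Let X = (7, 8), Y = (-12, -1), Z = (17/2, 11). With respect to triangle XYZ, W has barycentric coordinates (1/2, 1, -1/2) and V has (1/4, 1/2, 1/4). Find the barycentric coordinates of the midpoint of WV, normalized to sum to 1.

Since both coordinate triples sum to 1, the midpoint's barycentrics are the componentwise average.
(1/2+1/4)/2 = 3/8; similarly 3/4 and -1/8.

(3/8, 3/4, -1/8)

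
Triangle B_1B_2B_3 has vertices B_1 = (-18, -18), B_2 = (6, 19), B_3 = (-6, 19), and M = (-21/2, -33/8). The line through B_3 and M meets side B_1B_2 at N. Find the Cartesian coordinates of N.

Barycentric coordinates of M with respect to B_1B_2B_3: (5/8, 1/4, 1/8).
On side B_1B_2 the B_3-coordinate is zero; dropping M's B_3-weight 1/8 and renormalizing the remaining 5/8 : 1/4 gives weights 5/7, 2/7 on B_1, B_2.
N = (5/7)·(-18, -18) + (2/7)·(6, 19) = (-78/7, -52/7).

(-78/7, -52/7)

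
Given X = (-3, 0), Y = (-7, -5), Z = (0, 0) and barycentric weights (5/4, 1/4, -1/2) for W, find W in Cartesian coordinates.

(-11/2, -5/4)

W = (5/4)·X + (1/4)·Y + (-1/2)·Z.
x-coordinate: (5/4)·(-3) + (1/4)·(-7) + (-1/2)·0 = -11/2.
y-coordinate: (5/4)·0 + (1/4)·(-5) + (-1/2)·0 = -5/4.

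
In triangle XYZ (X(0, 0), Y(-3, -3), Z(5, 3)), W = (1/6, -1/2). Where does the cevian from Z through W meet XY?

Barycentric coordinates of W with respect to XYZ: (1/6, 1/2, 1/3).
On side XY the Z-coordinate is zero; dropping W's Z-weight 1/3 and renormalizing the remaining 1/6 : 1/2 gives weights 1/4, 3/4 on X, Y.
V = (1/4)·(0, 0) + (3/4)·(-3, -3) = (-9/4, -9/4).

(-9/4, -9/4)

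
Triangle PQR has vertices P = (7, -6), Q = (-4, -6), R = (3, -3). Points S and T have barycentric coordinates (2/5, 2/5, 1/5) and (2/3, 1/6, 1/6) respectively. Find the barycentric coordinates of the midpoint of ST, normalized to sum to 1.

Since both coordinate triples sum to 1, the midpoint's barycentrics are the componentwise average.
(2/5+2/3)/2 = 8/15; similarly 17/60 and 11/60.

(8/15, 17/60, 11/60)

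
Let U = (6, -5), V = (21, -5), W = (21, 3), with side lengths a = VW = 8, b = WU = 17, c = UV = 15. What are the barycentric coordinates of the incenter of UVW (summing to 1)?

The incenter has barycentric coordinates proportional to the opposite side lengths: (8 : 17 : 15).
Normalizing by 8+17+15 = 40 gives (1/5, 17/40, 3/8).

(1/5, 17/40, 3/8)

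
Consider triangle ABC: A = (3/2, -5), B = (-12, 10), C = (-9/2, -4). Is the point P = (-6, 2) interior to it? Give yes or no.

yes

Barycentric coordinates of P: (16/51, 23/51, 4/17).
The three coordinates are positive, positive, positive; a point is interior exactly when all three are positive.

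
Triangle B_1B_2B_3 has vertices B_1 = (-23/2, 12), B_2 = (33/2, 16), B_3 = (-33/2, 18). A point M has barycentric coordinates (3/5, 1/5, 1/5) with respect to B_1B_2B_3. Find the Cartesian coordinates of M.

(-69/10, 14)

M = (3/5)·B_1 + (1/5)·B_2 + (1/5)·B_3.
x-coordinate: (3/5)·(-23/2) + (1/5)·(33/2) + (1/5)·(-33/2) = -69/10.
y-coordinate: (3/5)·12 + (1/5)·16 + (1/5)·18 = 14.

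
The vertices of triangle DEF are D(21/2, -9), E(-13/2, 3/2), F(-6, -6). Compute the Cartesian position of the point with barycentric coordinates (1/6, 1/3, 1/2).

G = (1/6)·D + (1/3)·E + (1/2)·F.
x-coordinate: (1/6)·(21/2) + (1/3)·(-13/2) + (1/2)·(-6) = -41/12.
y-coordinate: (1/6)·(-9) + (1/3)·(3/2) + (1/2)·(-6) = -4.

(-41/12, -4)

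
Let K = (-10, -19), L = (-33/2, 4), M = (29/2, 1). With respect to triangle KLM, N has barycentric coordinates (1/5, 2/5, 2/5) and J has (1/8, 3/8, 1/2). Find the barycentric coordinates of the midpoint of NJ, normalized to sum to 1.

(13/80, 31/80, 9/20)

Since both coordinate triples sum to 1, the midpoint's barycentrics are the componentwise average.
(1/5+1/8)/2 = 13/80; similarly 31/80 and 9/20.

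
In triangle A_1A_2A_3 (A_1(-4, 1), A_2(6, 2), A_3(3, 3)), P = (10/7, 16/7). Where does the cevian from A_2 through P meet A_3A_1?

Barycentric coordinates of P with respect to A_1A_2A_3: (2/7, 1/7, 4/7).
On side A_3A_1 the A_2-coordinate is zero; dropping P's A_2-weight 1/7 and renormalizing the remaining 4/7 : 2/7 gives weights 2/3, 1/3 on A_3, A_1.
Q = (2/3)·(3, 3) + (1/3)·(-4, 1) = (2/3, 7/3).

(2/3, 7/3)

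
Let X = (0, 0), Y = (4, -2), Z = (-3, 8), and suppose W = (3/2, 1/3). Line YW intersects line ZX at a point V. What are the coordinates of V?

Barycentric coordinates of W with respect to XYZ: (1/3, 1/2, 1/6).
On side ZX the Y-coordinate is zero; dropping W's Y-weight 1/2 and renormalizing the remaining 1/6 : 1/3 gives weights 1/3, 2/3 on Z, X.
V = (1/3)·(-3, 8) + (2/3)·(0, 0) = (-1, 8/3).

(-1, 8/3)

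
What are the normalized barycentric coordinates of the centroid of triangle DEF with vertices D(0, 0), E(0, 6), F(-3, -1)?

The centroid is the average of the vertices, so each weight is 1/3.

(1/3, 1/3, 1/3)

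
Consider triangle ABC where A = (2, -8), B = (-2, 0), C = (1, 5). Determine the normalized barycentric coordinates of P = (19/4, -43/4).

Signed area of the reference triangle: [ABC] = ½·(2·(0−5) + (-2)·(5−(-8)) + 1·(-8−0)) = ½·(-10 − 26 − 8) = -22.
[PBC] = ½·((19/4)·(0−5) + (-2)·(5−(-43/4)) + 1·(-43/4−0)) = ½·(-95/4 − 63/2 − 43/4) = -33, so the A-coordinate is (-33)/(-22) = 3/2.
[APC] = ½·(2·(-43/4−5) + (19/4)·(5−(-8)) + 1·(-8−(-43/4))) = ½·(-63/2 + 247/4 + 11/4) = 33/2, so the B-coordinate is -3/4.
[ABP] = ½·(2·(0−(-43/4)) + (-2)·(-43/4−(-8)) + (19/4)·(-8−0)) = ½·(43/2 + 11/2 − 38) = -11/2, so the C-coordinate is 1/4.
Check: 3/2 − 3/4 + 1/4 = 1.

(3/2, -3/4, 1/4)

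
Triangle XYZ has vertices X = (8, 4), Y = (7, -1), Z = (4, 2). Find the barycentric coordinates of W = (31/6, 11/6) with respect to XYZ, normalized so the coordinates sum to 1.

Signed area of the reference triangle: [XYZ] = ½·(8·(-1−2) + 7·(2−4) + 4·(4−(-1))) = ½·(-24 − 14 + 20) = -9.
[WYZ] = ½·((31/6)·(-1−2) + 7·(2−(11/6)) + 4·(11/6−(-1))) = ½·(-31/2 + 7/6 + 34/3) = -3/2, so the X-coordinate is (-3/2)/(-9) = 1/6.
[XWZ] = ½·(8·(11/6−2) + (31/6)·(2−4) + 4·(4−(11/6))) = ½·(-4/3 − 31/3 + 26/3) = -3/2, so the Y-coordinate is 1/6.
[XYW] = ½·(8·(-1−(11/6)) + 7·(11/6−4) + (31/6)·(4−(-1))) = ½·(-68/3 − 91/6 + 155/6) = -6, so the Z-coordinate is 2/3.

(1/6, 1/6, 2/3)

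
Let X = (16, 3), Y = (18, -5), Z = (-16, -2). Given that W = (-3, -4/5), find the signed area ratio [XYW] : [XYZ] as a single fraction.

[XYZ] = ½·(16·(-5−(-2)) + 18·(-2−3) + (-16)·(3−(-5))) = ½·(-48 − 90 − 128) = -133.
[XYW] = ½·(16·(-5−(-4/5)) + 18·(-4/5−3) + (-3)·(3−(-5))) = ½·(-336/5 − 342/5 − 24) = -399/5, so the ratio is (-399/5)/(-133) = 3/5.

3/5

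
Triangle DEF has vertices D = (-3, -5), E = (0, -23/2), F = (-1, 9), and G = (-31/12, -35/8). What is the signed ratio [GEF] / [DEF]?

5/6

[DEF] = ½·((-3)·(-23/2−9) + 0·(9−(-5)) + (-1)·(-5−(-23/2))) = ½·(123/2 + 0 − 13/2) = 55/2.
[GEF] = ½·((-31/12)·(-23/2−9) + 0·(9−(-35/8)) + (-1)·(-35/8−(-23/2))) = ½·(1271/24 + 0 − 57/8) = 275/12, so the ratio is (275/12)/(55/2) = 5/6.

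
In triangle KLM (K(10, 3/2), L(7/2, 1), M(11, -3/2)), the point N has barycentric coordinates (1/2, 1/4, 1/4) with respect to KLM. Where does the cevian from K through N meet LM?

(29/4, -1/4)

Line KN meets LM where the K-coordinate vanishes; zeroing N's K-weight and renormalizing leaves L, M-weights 1/4 : 1/4 → (1/2, 1/2).
So J = (1/2)·L + (1/2)·M = (29/4, -1/4).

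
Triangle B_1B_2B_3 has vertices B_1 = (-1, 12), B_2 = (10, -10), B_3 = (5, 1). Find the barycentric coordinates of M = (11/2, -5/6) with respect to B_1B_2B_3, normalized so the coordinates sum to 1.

(1/3, 1/2, 1/6)

Signed area of the reference triangle: [B_1B_2B_3] = ½·((-1)·(-10−1) + 10·(1−12) + 5·(12−(-10))) = ½·(11 − 110 + 110) = 11/2.
[MB_2B_3] = ½·((11/2)·(-10−1) + 10·(1−(-5/6)) + 5·(-5/6−(-10))) = ½·(-121/2 + 55/3 + 275/6) = 11/6, so the B_1-coordinate is (11/6)/(11/2) = 1/3.
[B_1MB_3] = ½·((-1)·(-5/6−1) + (11/2)·(1−12) + 5·(12−(-5/6))) = ½·(11/6 − 121/2 + 385/6) = 11/4, so the B_2-coordinate is 1/2.
[B_1B_2M] = ½·((-1)·(-10−(-5/6)) + 10·(-5/6−12) + (11/2)·(12−(-10))) = ½·(55/6 − 385/3 + 121) = 11/12, so the B_3-coordinate is 1/6.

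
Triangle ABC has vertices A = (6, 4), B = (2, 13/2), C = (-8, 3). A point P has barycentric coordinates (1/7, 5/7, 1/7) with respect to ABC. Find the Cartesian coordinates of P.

(8/7, 79/14)

P = (1/7)·A + (5/7)·B + (1/7)·C.
x-coordinate: (1/7)·6 + (5/7)·2 + (1/7)·(-8) = 8/7.
y-coordinate: (1/7)·4 + (5/7)·(13/2) + (1/7)·3 = 79/14.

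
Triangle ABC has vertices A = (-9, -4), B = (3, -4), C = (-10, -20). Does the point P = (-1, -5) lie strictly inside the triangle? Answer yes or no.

Barycentric coordinates of P: (17/64, 43/64, 1/16).
The three coordinates are positive, positive, positive; a point is interior exactly when all three are positive.

yes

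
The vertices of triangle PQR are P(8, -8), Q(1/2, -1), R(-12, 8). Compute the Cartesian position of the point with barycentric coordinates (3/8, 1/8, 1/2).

S = (3/8)·P + (1/8)·Q + (1/2)·R.
x-coordinate: (3/8)·8 + (1/8)·(1/2) + (1/2)·(-12) = -47/16.
y-coordinate: (3/8)·(-8) + (1/8)·(-1) + (1/2)·8 = 7/8.

(-47/16, 7/8)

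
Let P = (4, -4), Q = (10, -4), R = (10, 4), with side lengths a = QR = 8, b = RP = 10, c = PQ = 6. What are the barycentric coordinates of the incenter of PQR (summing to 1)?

The incenter has barycentric coordinates proportional to the opposite side lengths: (8 : 10 : 6).
Normalizing by 8+10+6 = 24 gives (1/3, 5/12, 1/4).

(1/3, 5/12, 1/4)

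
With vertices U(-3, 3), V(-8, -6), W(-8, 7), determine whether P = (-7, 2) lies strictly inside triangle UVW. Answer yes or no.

Barycentric coordinates of P: (1/5, 21/65, 31/65).
The three coordinates are positive, positive, positive; a point is interior exactly when all three are positive.

yes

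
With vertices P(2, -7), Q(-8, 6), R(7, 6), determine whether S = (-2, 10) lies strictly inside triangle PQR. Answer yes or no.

no

Barycentric coordinates of S: (-4/13, 137/195, 118/195).
The three coordinates are negative, positive, positive; a point is interior exactly when all three are positive.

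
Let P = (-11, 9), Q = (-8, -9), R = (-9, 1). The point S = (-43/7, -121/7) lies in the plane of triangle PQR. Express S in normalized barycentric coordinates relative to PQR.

(-6/7, 8/7, 5/7)

Signed area of the reference triangle: [PQR] = ½·((-11)·(-9−1) + (-8)·(1−9) + (-9)·(9−(-9))) = ½·(110 + 64 − 162) = 6.
[SQR] = ½·((-43/7)·(-9−1) + (-8)·(1−(-121/7)) + (-9)·(-121/7−(-9))) = ½·(430/7 − 1024/7 + 522/7) = -36/7, so the P-coordinate is (-36/7)/6 = -6/7.
[PSR] = ½·((-11)·(-121/7−1) + (-43/7)·(1−9) + (-9)·(9−(-121/7))) = ½·(1408/7 + 344/7 − 1656/7) = 48/7, so the Q-coordinate is 8/7.
[PQS] = ½·((-11)·(-9−(-121/7)) + (-8)·(-121/7−9) + (-43/7)·(9−(-9))) = ½·(-638/7 + 1472/7 − 774/7) = 30/7, so the R-coordinate is 5/7.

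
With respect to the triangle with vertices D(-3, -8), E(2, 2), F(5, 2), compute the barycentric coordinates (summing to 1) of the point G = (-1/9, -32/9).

Signed area of the reference triangle: [DEF] = ½·((-3)·(2−2) + 2·(2−(-8)) + 5·(-8−2)) = ½·(0 + 20 − 50) = -15.
[GEF] = ½·((-1/9)·(2−2) + 2·(2−(-32/9)) + 5·(-32/9−2)) = ½·(0 + 100/9 − 250/9) = -25/3, so the D-coordinate is (-25/3)/(-15) = 5/9.
[DGF] = ½·((-3)·(-32/9−2) + (-1/9)·(2−(-8)) + 5·(-8−(-32/9))) = ½·(50/3 − 10/9 − 200/9) = -10/3, so the E-coordinate is 2/9.
[DEG] = ½·((-3)·(2−(-32/9)) + 2·(-32/9−(-8)) + (-1/9)·(-8−2)) = ½·(-50/3 + 80/9 + 10/9) = -10/3, so the F-coordinate is 2/9.
Check: 5/9 + 2/9 + 2/9 = 1.

(5/9, 2/9, 2/9)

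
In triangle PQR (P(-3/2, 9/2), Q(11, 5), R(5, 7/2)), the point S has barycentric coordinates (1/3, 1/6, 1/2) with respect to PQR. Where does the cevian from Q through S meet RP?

Line QS meets RP where the Q-coordinate vanishes; zeroing S's Q-weight and renormalizing leaves R, P-weights 1/2 : 1/3 → (3/5, 2/5).
So T = (3/5)·R + (2/5)·P = (12/5, 39/10).

(12/5, 39/10)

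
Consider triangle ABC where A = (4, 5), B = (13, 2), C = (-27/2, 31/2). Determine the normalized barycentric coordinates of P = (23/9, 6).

(5/6, 1/18, 1/9)

Signed area of the reference triangle: [ABC] = ½·(4·(2−(31/2)) + 13·(31/2−5) + (-27/2)·(5−2)) = ½·(-54 + 273/2 − 81/2) = 21.
[PBC] = ½·((23/9)·(2−(31/2)) + 13·(31/2−6) + (-27/2)·(6−2)) = ½·(-69/2 + 247/2 − 54) = 35/2, so the A-coordinate is (35/2)/21 = 5/6.
[APC] = ½·(4·(6−(31/2)) + (23/9)·(31/2−5) + (-27/2)·(5−6)) = ½·(-38 + 161/6 + 27/2) = 7/6, so the B-coordinate is 1/18.
[ABP] = ½·(4·(2−6) + 13·(6−5) + (23/9)·(5−2)) = ½·(-16 + 13 + 23/3) = 7/3, so the C-coordinate is 1/9.
Check: 5/6 + 1/18 + 1/9 = 1.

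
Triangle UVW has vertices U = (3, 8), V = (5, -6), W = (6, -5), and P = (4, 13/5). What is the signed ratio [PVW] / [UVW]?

3/5

[UVW] = ½·(3·(-6−(-5)) + 5·(-5−8) + 6·(8−(-6))) = ½·(-3 − 65 + 84) = 8.
[PVW] = ½·(4·(-6−(-5)) + 5·(-5−(13/5)) + 6·(13/5−(-6))) = ½·(-4 − 38 + 258/5) = 24/5, so the ratio is (24/5)/8 = 3/5.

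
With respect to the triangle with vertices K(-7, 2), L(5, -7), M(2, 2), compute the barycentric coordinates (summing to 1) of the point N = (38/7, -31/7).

(-1/7, 5/7, 3/7)

Signed area of the reference triangle: [KLM] = ½·((-7)·(-7−2) + 5·(2−2) + 2·(2−(-7))) = ½·(63 + 0 + 18) = 81/2.
[NLM] = ½·((38/7)·(-7−2) + 5·(2−(-31/7)) + 2·(-31/7−(-7))) = ½·(-342/7 + 225/7 + 36/7) = -81/14, so the K-coordinate is (-81/14)/(81/2) = -1/7.
[KNM] = ½·((-7)·(-31/7−2) + (38/7)·(2−2) + 2·(2−(-31/7))) = ½·(45 + 0 + 90/7) = 405/14, so the L-coordinate is 5/7.
[KLN] = ½·((-7)·(-7−(-31/7)) + 5·(-31/7−2) + (38/7)·(2−(-7))) = ½·(18 − 225/7 + 342/7) = 243/14, so the M-coordinate is 3/7.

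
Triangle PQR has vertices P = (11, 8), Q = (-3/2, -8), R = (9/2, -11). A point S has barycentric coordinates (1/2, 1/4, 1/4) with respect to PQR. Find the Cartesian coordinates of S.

(25/4, -3/4)

S = (1/2)·P + (1/4)·Q + (1/4)·R.
x-coordinate: (1/2)·11 + (1/4)·(-3/2) + (1/4)·(9/2) = 25/4.
y-coordinate: (1/2)·8 + (1/4)·(-8) + (1/4)·(-11) = -3/4.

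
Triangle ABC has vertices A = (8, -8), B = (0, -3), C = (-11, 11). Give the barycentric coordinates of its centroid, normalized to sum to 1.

(1/3, 1/3, 1/3)

The centroid is the average of the vertices, so each weight is 1/3.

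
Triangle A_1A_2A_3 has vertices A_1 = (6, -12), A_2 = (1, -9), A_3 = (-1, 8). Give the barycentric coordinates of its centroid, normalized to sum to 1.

The centroid is the average of the vertices, so each weight is 1/3.

(1/3, 1/3, 1/3)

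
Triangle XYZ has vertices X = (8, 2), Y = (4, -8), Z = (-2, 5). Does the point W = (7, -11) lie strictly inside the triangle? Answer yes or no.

no

Barycentric coordinates of W: (3/16, 19/16, -3/8).
The three coordinates are positive, positive, negative; a point is interior exactly when all three are positive.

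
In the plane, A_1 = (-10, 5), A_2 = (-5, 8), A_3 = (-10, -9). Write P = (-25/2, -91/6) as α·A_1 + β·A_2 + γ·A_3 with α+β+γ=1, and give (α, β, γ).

Signed area of the reference triangle: [A_1A_2A_3] = ½·((-10)·(8−(-9)) + (-5)·(-9−5) + (-10)·(5−8)) = ½·(-170 + 70 + 30) = -35.
[PA_2A_3] = ½·((-25/2)·(8−(-9)) + (-5)·(-9−(-91/6)) + (-10)·(-91/6−8)) = ½·(-425/2 − 185/6 + 695/3) = -35/6, so the A_1-coordinate is (-35/6)/(-35) = 1/6.
[A_1PA_3] = ½·((-10)·(-91/6−(-9)) + (-25/2)·(-9−5) + (-10)·(5−(-91/6))) = ½·(185/3 + 175 − 605/3) = 35/2, so the A_2-coordinate is -1/2.
[A_1A_2P] = ½·((-10)·(8−(-91/6)) + (-5)·(-91/6−5) + (-25/2)·(5−8)) = ½·(-695/3 + 605/6 + 75/2) = -140/3, so the A_3-coordinate is 4/3.
Check: 1/6 − 1/2 + 4/3 = 1.

(1/6, -1/2, 4/3)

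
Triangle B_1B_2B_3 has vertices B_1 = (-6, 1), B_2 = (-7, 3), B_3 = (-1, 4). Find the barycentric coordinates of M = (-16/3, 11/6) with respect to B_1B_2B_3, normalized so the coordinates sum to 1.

Signed area of the reference triangle: [B_1B_2B_3] = ½·((-6)·(3−4) + (-7)·(4−1) + (-1)·(1−3)) = ½·(6 − 21 + 2) = -13/2.
[MB_2B_3] = ½·((-16/3)·(3−4) + (-7)·(4−(11/6)) + (-1)·(11/6−3)) = ½·(16/3 − 91/6 + 7/6) = -13/3, so the B_1-coordinate is (-13/3)/(-13/2) = 2/3.
[B_1MB_3] = ½·((-6)·(11/6−4) + (-16/3)·(4−1) + (-1)·(1−(11/6))) = ½·(13 − 16 + 5/6) = -13/12, so the B_2-coordinate is 1/6.
[B_1B_2M] = ½·((-6)·(3−(11/6)) + (-7)·(11/6−1) + (-16/3)·(1−3)) = ½·(-7 − 35/6 + 32/3) = -13/12, so the B_3-coordinate is 1/6.

(2/3, 1/6, 1/6)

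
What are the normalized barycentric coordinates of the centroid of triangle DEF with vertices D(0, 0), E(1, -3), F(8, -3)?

(1/3, 1/3, 1/3)

The centroid is the average of the vertices, so each weight is 1/3.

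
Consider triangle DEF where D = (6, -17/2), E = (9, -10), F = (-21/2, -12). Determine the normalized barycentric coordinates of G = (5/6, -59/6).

Signed area of the reference triangle: [DEF] = ½·(6·(-10−(-12)) + 9·(-12−(-17/2)) + (-21/2)·(-17/2−(-10))) = ½·(12 − 63/2 − 63/4) = -141/8.
[GEF] = ½·((5/6)·(-10−(-12)) + 9·(-12−(-59/6)) + (-21/2)·(-59/6−(-10))) = ½·(5/3 − 39/2 − 7/4) = -235/24, so the D-coordinate is (-235/24)/(-141/8) = 5/9.
[DGF] = ½·(6·(-59/6−(-12)) + (5/6)·(-12−(-17/2)) + (-21/2)·(-17/2−(-59/6))) = ½·(13 − 35/12 − 14) = -47/24, so the E-coordinate is 1/9.
[DEG] = ½·(6·(-10−(-59/6)) + 9·(-59/6−(-17/2)) + (5/6)·(-17/2−(-10))) = ½·(-1 − 12 + 5/4) = -47/8, so the F-coordinate is 1/3.

(5/9, 1/9, 1/3)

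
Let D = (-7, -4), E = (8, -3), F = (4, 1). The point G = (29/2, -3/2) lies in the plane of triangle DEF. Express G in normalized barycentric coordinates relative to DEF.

Signed area of the reference triangle: [DEF] = ½·((-7)·(-3−1) + 8·(1−(-4)) + 4·(-4−(-3))) = ½·(28 + 40 − 4) = 32.
[GEF] = ½·((29/2)·(-3−1) + 8·(1−(-3/2)) + 4·(-3/2−(-3))) = ½·(-58 + 20 + 6) = -16, so the D-coordinate is (-16)/32 = -1/2.
[DGF] = ½·((-7)·(-3/2−1) + (29/2)·(1−(-4)) + 4·(-4−(-3/2))) = ½·(35/2 + 145/2 − 10) = 40, so the E-coordinate is 5/4.
[DEG] = ½·((-7)·(-3−(-3/2)) + 8·(-3/2−(-4)) + (29/2)·(-4−(-3))) = ½·(21/2 + 20 − 29/2) = 8, so the F-coordinate is 1/4.
Check: -1/2 + 5/4 + 1/4 = 1.

(-1/2, 5/4, 1/4)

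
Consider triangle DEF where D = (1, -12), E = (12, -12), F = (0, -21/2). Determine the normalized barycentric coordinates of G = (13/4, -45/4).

(1/4, 1/4, 1/2)

Signed area of the reference triangle: [DEF] = ½·(1·(-12−(-21/2)) + 12·(-21/2−(-12)) + 0·(-12−(-12))) = ½·(-3/2 + 18 + 0) = 33/4.
[GEF] = ½·((13/4)·(-12−(-21/2)) + 12·(-21/2−(-45/4)) + 0·(-45/4−(-12))) = ½·(-39/8 + 9 + 0) = 33/16, so the D-coordinate is (33/16)/(33/4) = 1/4.
[DGF] = ½·(1·(-45/4−(-21/2)) + (13/4)·(-21/2−(-12)) + 0·(-12−(-45/4))) = ½·(-3/4 + 39/8 + 0) = 33/16, so the E-coordinate is 1/4.
[DEG] = ½·(1·(-12−(-45/4)) + 12·(-45/4−(-12)) + (13/4)·(-12−(-12))) = ½·(-3/4 + 9 + 0) = 33/8, so the F-coordinate is 1/2.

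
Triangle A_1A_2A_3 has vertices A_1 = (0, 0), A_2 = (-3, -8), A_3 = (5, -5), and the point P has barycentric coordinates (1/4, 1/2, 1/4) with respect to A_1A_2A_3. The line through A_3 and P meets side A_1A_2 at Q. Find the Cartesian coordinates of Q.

Line A_3P meets A_1A_2 where the A_3-coordinate vanishes; zeroing P's A_3-weight and renormalizing leaves A_1, A_2-weights 1/4 : 1/2 → (1/3, 2/3).
So Q = (1/3)·A_1 + (2/3)·A_2 = (-2, -16/3).

(-2, -16/3)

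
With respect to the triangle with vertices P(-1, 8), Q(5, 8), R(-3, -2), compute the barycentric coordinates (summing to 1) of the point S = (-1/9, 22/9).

Signed area of the reference triangle: [PQR] = ½·((-1)·(8−(-2)) + 5·(-2−8) + (-3)·(8−8)) = ½·(-10 − 50 + 0) = -30.
[SQR] = ½·((-1/9)·(8−(-2)) + 5·(-2−(22/9)) + (-3)·(22/9−8)) = ½·(-10/9 − 200/9 + 50/3) = -10/3, so the P-coordinate is (-10/3)/(-30) = 1/9.
[PSR] = ½·((-1)·(22/9−(-2)) + (-1/9)·(-2−8) + (-3)·(8−(22/9))) = ½·(-40/9 + 10/9 − 50/3) = -10, so the Q-coordinate is 1/3.
[PQS] = ½·((-1)·(8−(22/9)) + 5·(22/9−8) + (-1/9)·(8−8)) = ½·(-50/9 − 250/9 + 0) = -50/3, so the R-coordinate is 5/9.

(1/9, 1/3, 5/9)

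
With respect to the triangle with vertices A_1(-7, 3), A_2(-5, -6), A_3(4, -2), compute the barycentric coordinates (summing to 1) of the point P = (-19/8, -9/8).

(3/8, 1/4, 3/8)

Signed area of the reference triangle: [A_1A_2A_3] = ½·((-7)·(-6−(-2)) + (-5)·(-2−3) + 4·(3−(-6))) = ½·(28 + 25 + 36) = 89/2.
[PA_2A_3] = ½·((-19/8)·(-6−(-2)) + (-5)·(-2−(-9/8)) + 4·(-9/8−(-6))) = ½·(19/2 + 35/8 + 39/2) = 267/16, so the A_1-coordinate is (267/16)/(89/2) = 3/8.
[A_1PA_3] = ½·((-7)·(-9/8−(-2)) + (-19/8)·(-2−3) + 4·(3−(-9/8))) = ½·(-49/8 + 95/8 + 33/2) = 89/8, so the A_2-coordinate is 1/4.
[A_1A_2P] = ½·((-7)·(-6−(-9/8)) + (-5)·(-9/8−3) + (-19/8)·(3−(-6))) = ½·(273/8 + 165/8 − 171/8) = 267/16, so the A_3-coordinate is 3/8.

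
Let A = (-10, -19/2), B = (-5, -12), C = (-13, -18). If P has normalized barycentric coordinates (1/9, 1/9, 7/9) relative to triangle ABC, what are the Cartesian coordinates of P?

(-106/9, -295/18)

P = (1/9)·A + (1/9)·B + (7/9)·C.
x-coordinate: (1/9)·(-10) + (1/9)·(-5) + (7/9)·(-13) = -106/9.
y-coordinate: (1/9)·(-19/2) + (1/9)·(-12) + (7/9)·(-18) = -295/18.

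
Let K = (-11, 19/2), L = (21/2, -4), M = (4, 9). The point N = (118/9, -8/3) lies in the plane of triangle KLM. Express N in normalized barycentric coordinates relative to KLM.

Signed area of the reference triangle: [KLM] = ½·((-11)·(-4−9) + (21/2)·(9−(19/2)) + 4·(19/2−(-4))) = ½·(143 − 21/4 + 54) = 767/8.
[NLM] = ½·((118/9)·(-4−9) + (21/2)·(9−(-8/3)) + 4·(-8/3−(-4))) = ½·(-1534/9 + 245/2 + 16/3) = -767/36, so the K-coordinate is (-767/36)/(767/8) = -2/9.
[KNM] = ½·((-11)·(-8/3−9) + (118/9)·(9−(19/2)) + 4·(19/2−(-8/3))) = ½·(385/3 − 59/9 + 146/3) = 767/9, so the L-coordinate is 8/9.
[KLN] = ½·((-11)·(-4−(-8/3)) + (21/2)·(-8/3−(19/2)) + (118/9)·(19/2−(-4))) = ½·(44/3 − 511/4 + 177) = 767/24, so the M-coordinate is 1/3.
Check: -2/9 + 8/9 + 1/3 = 1.

(-2/9, 8/9, 1/3)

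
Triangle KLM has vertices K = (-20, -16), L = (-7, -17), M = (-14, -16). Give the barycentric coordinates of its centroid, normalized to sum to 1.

The centroid is the average of the vertices, so each weight is 1/3.

(1/3, 1/3, 1/3)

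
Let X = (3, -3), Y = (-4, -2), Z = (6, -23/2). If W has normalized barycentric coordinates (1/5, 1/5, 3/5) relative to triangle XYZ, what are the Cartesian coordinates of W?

(17/5, -79/10)

W = (1/5)·X + (1/5)·Y + (3/5)·Z.
x-coordinate: (1/5)·3 + (1/5)·(-4) + (3/5)·6 = 17/5.
y-coordinate: (1/5)·(-3) + (1/5)·(-2) + (3/5)·(-23/2) = -79/10.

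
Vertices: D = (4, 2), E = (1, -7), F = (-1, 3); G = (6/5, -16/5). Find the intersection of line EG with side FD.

Barycentric coordinates of G with respect to DEF: (1/5, 3/5, 1/5).
On side FD the E-coordinate is zero; dropping G's E-weight 3/5 and renormalizing the remaining 1/5 : 1/5 gives weights 1/2, 1/2 on F, D.
H = (1/2)·(-1, 3) + (1/2)·(4, 2) = (3/2, 5/2).

(3/2, 5/2)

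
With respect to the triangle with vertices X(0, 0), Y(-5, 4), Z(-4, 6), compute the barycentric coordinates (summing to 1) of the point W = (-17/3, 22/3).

(-1/3, 1/3, 1)

Signed area of the reference triangle: [XYZ] = ½·(0·(4−6) + (-5)·(6−0) + (-4)·(0−4)) = ½·(0 − 30 + 16) = -7.
[WYZ] = ½·((-17/3)·(4−6) + (-5)·(6−(22/3)) + (-4)·(22/3−4)) = ½·(34/3 + 20/3 − 40/3) = 7/3, so the X-coordinate is (7/3)/(-7) = -1/3.
[XWZ] = ½·(0·(22/3−6) + (-17/3)·(6−0) + (-4)·(0−(22/3))) = ½·(0 − 34 + 88/3) = -7/3, so the Y-coordinate is 1/3.
[XYW] = ½·(0·(4−(22/3)) + (-5)·(22/3−0) + (-17/3)·(0−4)) = ½·(0 − 110/3 + 68/3) = -7, so the Z-coordinate is 1.
Check: -1/3 + 1/3 + 1 = 1.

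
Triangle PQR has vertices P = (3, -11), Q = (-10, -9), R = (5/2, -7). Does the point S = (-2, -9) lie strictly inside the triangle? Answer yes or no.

Barycentric coordinates of S: (16/51, 19/51, 16/51).
The three coordinates are positive, positive, positive; a point is interior exactly when all three are positive.

yes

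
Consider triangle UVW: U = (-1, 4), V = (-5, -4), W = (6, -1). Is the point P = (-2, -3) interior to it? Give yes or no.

Barycentric coordinates of P: (1/38, 27/38, 5/19).
The three coordinates are positive, positive, positive; a point is interior exactly when all three are positive.

yes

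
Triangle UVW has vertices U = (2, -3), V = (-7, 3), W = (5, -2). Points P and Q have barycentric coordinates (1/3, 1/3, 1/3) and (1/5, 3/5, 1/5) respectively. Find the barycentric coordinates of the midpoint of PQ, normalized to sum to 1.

Since both coordinate triples sum to 1, the midpoint's barycentrics are the componentwise average.
(1/3+1/5)/2 = 4/15; similarly 7/15 and 4/15.

(4/15, 7/15, 4/15)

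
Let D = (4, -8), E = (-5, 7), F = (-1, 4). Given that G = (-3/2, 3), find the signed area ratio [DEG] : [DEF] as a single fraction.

1/2

[DEF] = ½·(4·(7−4) + (-5)·(4−(-8)) + (-1)·(-8−7)) = ½·(12 − 60 + 15) = -33/2.
[DEG] = ½·(4·(7−3) + (-5)·(3−(-8)) + (-3/2)·(-8−7)) = ½·(16 − 55 + 45/2) = -33/4, so the ratio is (-33/4)/(-33/2) = 1/2.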